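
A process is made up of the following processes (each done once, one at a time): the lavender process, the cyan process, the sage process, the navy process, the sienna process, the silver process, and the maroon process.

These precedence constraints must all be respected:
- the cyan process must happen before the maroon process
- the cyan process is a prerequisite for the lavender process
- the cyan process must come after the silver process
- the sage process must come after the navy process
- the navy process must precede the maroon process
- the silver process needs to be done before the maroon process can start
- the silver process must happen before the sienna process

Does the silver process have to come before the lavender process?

Yes

Chaining the stated constraints: the silver process → the cyan process → the lavender process.
So the silver process must precede the lavender process in any valid ordering.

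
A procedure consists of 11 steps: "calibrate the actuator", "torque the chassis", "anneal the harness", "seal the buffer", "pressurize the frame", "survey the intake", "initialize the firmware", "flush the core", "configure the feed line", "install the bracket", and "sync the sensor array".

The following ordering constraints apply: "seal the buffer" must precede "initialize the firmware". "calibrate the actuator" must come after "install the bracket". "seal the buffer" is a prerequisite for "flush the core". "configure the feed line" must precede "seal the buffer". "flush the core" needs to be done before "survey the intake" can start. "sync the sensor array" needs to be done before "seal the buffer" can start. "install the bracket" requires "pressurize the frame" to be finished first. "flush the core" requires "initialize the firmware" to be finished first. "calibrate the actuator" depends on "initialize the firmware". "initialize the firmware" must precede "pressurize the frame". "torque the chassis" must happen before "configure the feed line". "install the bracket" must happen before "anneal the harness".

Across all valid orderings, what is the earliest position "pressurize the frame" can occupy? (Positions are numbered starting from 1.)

6

Working backwards through the constraints from "pressurize the frame", its full set of required predecessors is "torque the chassis", "seal the buffer", "initialize the firmware", "configure the feed line", "sync the sensor array" — 5 of them.
So at minimum 5 steps come before "pressurize the frame", putting "pressurize the frame" no earlier than position 6. That position is achievable by scheduling exactly those predecessors first.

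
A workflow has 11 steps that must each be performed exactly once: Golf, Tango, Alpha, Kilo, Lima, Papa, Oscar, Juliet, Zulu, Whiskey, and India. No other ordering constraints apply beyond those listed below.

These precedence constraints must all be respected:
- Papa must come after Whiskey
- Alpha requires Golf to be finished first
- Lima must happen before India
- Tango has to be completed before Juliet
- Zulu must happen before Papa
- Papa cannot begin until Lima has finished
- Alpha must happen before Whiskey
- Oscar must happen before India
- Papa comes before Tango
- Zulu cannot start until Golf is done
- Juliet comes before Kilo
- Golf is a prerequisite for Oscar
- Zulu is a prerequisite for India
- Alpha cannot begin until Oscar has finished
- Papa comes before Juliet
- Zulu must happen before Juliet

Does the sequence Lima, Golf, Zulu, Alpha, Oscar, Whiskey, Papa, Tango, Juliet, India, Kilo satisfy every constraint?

Here Oscar comes after Alpha.
But one of the constraints requires Oscar before Alpha, so this ordering violates it.

No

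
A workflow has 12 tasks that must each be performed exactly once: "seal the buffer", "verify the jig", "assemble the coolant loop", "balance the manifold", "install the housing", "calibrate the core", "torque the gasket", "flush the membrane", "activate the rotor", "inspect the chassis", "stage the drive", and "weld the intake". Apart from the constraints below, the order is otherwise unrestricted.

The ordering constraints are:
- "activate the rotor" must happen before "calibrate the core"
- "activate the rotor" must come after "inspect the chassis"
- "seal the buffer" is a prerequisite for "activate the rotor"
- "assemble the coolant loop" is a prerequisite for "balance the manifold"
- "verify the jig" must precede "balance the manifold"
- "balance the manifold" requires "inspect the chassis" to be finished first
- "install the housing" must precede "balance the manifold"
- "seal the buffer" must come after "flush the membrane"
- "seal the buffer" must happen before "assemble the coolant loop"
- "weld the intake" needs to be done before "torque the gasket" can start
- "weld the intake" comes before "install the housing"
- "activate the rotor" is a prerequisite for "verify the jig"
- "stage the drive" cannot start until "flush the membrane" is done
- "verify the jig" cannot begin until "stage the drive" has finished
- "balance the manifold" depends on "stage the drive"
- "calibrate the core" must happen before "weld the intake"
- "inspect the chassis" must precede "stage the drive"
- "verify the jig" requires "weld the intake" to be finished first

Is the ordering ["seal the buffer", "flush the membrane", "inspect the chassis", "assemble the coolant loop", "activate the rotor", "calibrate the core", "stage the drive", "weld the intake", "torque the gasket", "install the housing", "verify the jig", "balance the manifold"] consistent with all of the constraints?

No

The sequence places "seal the buffer" ahead of "flush the membrane".
That contradicts the constraint that "flush the membrane" must precede "seal the buffer".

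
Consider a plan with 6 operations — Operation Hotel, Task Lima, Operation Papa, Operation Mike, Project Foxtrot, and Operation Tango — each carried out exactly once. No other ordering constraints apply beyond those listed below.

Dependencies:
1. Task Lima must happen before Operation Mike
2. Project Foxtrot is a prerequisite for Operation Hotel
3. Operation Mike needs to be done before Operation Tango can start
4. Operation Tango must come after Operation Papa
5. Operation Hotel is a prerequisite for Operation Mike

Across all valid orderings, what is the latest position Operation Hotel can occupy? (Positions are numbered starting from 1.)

Following every chain forward from Operation Hotel, the operations that must come later are Operation Mike, Operation Tango — 2 of them.
With 2 mandatory successors out of 6 operations total, the latest slot for Operation Hotel is 6−2 = 4, and it's reachable by doing all non-successors before Operation Hotel.

4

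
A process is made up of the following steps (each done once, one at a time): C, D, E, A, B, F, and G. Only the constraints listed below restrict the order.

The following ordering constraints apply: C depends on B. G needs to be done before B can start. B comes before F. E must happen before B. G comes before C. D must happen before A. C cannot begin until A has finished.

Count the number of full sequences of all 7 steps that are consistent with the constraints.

50

The steps with no prerequisites are D, E, G; any of them can be placed first.
Systematically extending each partial ordering one step at a time and counting, there are 50 complete orderings.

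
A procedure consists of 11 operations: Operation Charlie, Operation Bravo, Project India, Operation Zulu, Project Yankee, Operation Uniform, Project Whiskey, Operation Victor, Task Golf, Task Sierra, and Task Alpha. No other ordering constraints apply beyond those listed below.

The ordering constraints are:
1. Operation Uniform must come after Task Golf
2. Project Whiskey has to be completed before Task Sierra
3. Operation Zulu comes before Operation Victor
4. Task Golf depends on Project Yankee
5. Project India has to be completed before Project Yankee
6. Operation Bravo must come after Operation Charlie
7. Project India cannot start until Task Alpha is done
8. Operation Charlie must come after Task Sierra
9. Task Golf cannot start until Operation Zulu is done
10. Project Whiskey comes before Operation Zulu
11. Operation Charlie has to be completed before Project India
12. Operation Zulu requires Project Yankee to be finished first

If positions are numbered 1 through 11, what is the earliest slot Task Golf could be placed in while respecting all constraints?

Every operation that must precede Task Golf has to come before it. Tracing all chains that end at Task Golf, those operations are: Operation Charlie, Project India, Operation Zulu, Project Yankee, Project Whiskey, Task Sierra, Task Alpha — 7 in total.
With 7 mandatory predecessors, the earliest Task Golf can sit is position 7+1 = 8, and placing just those 7 first achieves it.

8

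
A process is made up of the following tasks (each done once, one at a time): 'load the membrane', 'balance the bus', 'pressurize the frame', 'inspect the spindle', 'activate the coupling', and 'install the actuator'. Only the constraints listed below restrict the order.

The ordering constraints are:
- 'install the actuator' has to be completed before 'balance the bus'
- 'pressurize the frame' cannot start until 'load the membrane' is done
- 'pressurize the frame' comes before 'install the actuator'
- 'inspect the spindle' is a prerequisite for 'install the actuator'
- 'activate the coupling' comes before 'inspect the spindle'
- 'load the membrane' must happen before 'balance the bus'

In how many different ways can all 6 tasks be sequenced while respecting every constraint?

The tasks with no prerequisites are 'load the membrane', 'activate the coupling'; any of them can be placed first.
Counting all ways to extend the partial order to a total order gives 6.

6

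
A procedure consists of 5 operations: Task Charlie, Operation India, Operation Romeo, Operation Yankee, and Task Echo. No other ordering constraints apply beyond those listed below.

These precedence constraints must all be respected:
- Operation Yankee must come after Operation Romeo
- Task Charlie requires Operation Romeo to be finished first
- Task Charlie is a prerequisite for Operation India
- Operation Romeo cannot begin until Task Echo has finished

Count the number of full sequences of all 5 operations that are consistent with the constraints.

3

Task Echo is the only operation with nothing required before it, so every ordering starts there.
Enumerating by repeatedly choosing an available operation (one whose prerequisites are all placed) gives 3 distinct complete orderings.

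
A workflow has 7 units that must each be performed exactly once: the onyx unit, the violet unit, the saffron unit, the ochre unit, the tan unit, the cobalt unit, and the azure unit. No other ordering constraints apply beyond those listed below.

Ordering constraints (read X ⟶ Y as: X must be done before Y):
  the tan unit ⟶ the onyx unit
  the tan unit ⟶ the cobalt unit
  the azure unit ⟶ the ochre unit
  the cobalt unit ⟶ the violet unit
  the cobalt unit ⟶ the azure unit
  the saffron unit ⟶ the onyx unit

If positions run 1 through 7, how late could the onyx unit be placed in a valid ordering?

7

The onyx unit has no required successors, so nothing stops it from going last (position 7).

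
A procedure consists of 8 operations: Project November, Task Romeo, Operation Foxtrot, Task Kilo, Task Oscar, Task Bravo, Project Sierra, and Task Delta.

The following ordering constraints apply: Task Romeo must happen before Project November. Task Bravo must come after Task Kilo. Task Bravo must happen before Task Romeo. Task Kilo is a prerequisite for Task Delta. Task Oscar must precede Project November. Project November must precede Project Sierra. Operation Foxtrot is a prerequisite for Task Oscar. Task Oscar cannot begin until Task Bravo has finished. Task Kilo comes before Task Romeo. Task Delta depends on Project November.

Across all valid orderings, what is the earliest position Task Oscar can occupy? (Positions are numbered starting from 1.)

4

Every operation that must precede Task Oscar has to come before it. Tracing all chains that end at Task Oscar, those operations are: Operation Foxtrot, Task Kilo, Task Bravo — 3 in total.
With 3 mandatory predecessors, the earliest Task Oscar can sit is position 3+1 = 4, and placing just those 3 first achieves it.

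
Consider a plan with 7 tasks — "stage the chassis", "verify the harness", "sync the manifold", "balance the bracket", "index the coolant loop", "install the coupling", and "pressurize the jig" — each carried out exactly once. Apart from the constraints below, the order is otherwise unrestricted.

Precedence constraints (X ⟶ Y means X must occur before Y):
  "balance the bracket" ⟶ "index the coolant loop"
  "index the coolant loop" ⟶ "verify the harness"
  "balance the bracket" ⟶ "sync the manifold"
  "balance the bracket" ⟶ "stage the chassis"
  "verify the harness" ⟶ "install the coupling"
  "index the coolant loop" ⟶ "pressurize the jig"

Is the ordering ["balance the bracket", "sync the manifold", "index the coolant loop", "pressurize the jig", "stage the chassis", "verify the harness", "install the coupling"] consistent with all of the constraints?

Going through the constraints one by one, each required predecessor appears earlier in the sequence than its dependent — e.g. "balance the bracket" (position 1) is before "stage the chassis" (position 5), as required.

Yes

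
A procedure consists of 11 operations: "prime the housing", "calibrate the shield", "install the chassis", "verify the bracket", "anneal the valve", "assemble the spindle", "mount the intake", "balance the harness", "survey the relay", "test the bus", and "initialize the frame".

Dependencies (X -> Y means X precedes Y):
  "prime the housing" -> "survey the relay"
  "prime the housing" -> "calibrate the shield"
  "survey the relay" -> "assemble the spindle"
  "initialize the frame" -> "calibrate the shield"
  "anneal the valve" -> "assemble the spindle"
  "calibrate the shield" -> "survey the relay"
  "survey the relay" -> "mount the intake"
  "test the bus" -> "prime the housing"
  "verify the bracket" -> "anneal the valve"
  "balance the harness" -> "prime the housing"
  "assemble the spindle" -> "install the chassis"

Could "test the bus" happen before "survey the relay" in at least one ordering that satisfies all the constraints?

The constraints force "test the bus" before "survey the relay", so yes — every valid ordering has "test the bus" earlier.

Yes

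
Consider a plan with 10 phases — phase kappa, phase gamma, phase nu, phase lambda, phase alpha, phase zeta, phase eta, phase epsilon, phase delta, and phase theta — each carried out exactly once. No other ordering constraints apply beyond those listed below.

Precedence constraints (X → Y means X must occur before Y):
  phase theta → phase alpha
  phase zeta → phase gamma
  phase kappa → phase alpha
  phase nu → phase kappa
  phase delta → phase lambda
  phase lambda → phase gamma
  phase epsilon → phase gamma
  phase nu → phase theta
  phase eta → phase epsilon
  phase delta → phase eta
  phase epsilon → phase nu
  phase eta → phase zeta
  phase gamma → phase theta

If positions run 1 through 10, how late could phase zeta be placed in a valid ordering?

Following every chain forward from phase zeta, the phases that must come later are phase gamma, phase alpha, phase theta — 3 of them.
So at least 3 phases follow phase zeta, putting phase zeta no later than position 7. That position is achievable by scheduling everything else first.

7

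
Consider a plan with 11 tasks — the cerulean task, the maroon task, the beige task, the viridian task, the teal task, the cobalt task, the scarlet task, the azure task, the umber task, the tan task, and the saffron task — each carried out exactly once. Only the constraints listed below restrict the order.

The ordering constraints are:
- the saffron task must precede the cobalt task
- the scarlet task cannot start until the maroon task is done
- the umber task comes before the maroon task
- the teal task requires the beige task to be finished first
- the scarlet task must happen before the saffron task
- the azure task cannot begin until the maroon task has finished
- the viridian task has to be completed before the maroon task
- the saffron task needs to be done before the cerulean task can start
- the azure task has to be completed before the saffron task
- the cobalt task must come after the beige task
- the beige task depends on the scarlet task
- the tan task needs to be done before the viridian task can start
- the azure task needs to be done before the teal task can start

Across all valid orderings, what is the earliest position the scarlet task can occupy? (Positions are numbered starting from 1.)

5

Working backwards through the constraints from the scarlet task, its full set of required predecessors is the maroon task, the viridian task, the umber task, the tan task — 4 of them.
So at minimum 4 tasks come before the scarlet task, putting the scarlet task no earlier than position 5. That position is achievable by scheduling exactly those predecessors first.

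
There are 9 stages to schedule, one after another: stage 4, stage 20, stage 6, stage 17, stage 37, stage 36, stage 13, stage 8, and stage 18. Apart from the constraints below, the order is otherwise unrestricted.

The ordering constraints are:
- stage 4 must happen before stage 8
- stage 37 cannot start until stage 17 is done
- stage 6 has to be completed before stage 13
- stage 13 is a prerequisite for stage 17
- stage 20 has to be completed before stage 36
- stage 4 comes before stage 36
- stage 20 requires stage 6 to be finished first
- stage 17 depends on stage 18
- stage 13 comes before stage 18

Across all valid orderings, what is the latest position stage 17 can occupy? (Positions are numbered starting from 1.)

Following the constraints forward from stage 17, its only required successor is stage 37.
With 1 mandatory successor out of 9 stages total, the latest slot for stage 17 is 9−1 = 8, and it's reachable by doing all non-successors before stage 17.

8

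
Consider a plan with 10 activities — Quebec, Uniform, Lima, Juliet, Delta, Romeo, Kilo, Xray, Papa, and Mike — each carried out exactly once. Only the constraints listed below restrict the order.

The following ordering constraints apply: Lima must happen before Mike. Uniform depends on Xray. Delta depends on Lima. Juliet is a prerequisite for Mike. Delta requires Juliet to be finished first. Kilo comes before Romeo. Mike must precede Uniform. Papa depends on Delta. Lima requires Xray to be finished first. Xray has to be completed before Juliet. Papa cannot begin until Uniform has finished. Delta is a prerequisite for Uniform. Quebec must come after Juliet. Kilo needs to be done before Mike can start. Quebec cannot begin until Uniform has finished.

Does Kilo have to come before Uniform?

Yes

Following the dependencies: Kilo → Mike → Uniform.
So Kilo must precede Uniform in any valid ordering.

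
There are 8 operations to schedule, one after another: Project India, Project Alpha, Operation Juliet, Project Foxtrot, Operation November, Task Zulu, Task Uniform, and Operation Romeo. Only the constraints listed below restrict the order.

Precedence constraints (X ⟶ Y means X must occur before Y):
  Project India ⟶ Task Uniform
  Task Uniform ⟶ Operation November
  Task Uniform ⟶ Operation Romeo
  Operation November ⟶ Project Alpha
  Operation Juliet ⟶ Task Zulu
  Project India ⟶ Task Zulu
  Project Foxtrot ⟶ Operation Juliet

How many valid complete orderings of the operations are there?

165

The operations with no prerequisites are Project India, Project Foxtrot; any of them can be placed first.
Systematically extending each partial ordering one operation at a time and counting, there are 165 complete orderings.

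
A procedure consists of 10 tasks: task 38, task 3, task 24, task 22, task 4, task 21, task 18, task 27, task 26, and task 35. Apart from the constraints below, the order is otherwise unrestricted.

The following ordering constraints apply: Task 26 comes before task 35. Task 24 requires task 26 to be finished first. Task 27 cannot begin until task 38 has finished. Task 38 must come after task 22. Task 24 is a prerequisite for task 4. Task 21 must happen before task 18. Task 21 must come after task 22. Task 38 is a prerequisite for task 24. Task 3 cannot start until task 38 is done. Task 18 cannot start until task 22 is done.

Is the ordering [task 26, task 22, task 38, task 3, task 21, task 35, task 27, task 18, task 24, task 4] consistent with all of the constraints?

Yes

Going through the constraints one by one, each required predecessor appears earlier in the sequence than its dependent — e.g. task 26 (position 1) is before task 24 (position 9), as required.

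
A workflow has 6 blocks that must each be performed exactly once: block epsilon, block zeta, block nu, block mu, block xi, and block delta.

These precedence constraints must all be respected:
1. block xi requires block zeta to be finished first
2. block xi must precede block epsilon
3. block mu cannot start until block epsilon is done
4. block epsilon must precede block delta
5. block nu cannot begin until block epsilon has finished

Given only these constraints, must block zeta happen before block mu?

Chaining the stated constraints: block zeta → block xi → block epsilon → block mu.
So block zeta must precede block mu in any valid ordering.

Yes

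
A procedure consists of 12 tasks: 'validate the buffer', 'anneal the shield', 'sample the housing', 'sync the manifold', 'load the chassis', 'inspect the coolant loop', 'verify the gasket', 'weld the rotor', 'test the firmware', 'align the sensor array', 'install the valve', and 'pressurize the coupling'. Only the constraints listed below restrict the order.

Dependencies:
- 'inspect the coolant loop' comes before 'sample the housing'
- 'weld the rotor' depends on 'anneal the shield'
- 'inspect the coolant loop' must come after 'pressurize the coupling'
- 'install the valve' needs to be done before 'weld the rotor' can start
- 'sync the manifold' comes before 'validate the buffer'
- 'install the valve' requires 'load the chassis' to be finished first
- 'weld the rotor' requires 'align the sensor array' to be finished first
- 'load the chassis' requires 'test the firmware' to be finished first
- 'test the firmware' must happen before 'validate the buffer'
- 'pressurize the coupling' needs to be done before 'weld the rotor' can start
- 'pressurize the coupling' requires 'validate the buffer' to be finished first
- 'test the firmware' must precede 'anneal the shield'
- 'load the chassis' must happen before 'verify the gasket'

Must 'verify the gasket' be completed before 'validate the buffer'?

'verify the gasket' and 'validate the buffer' are not related by any chain of constraints.
A valid ordering placing 'validate the buffer' before 'verify the gasket' exists, so the answer is no.

No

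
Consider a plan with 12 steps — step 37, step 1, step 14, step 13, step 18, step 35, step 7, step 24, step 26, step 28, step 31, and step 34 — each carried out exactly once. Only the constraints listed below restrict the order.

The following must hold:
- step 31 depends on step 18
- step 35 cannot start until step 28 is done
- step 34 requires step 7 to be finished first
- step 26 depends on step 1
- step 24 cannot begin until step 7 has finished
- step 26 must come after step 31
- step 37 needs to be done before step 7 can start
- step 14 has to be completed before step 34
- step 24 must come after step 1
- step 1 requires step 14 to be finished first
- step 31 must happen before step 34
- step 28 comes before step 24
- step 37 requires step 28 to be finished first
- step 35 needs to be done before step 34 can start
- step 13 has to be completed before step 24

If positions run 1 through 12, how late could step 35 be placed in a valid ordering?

The only step forced after step 35 (directly or by a chain) is step 34.
So at least 1 step follows step 35, putting step 35 no later than position 11. That position is achievable by scheduling everything else first.

11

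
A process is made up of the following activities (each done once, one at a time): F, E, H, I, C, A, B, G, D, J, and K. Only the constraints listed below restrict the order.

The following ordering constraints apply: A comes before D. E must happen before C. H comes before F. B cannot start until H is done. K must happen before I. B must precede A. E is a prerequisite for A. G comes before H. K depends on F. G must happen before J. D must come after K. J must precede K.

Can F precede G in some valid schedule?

No

The constraints give a chain G → H → F, which forces G before F.
So no valid ordering can have F before G.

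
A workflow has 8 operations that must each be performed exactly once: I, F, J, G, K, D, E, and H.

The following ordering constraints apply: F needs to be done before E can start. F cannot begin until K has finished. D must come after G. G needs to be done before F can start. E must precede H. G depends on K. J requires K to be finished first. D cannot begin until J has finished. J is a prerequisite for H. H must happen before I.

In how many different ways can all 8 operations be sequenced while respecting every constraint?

17

K is the only operation with nothing required before it, so every ordering starts there.
Enumerating by repeatedly choosing an available operation (one whose prerequisites are all placed) gives 17 distinct complete orderings.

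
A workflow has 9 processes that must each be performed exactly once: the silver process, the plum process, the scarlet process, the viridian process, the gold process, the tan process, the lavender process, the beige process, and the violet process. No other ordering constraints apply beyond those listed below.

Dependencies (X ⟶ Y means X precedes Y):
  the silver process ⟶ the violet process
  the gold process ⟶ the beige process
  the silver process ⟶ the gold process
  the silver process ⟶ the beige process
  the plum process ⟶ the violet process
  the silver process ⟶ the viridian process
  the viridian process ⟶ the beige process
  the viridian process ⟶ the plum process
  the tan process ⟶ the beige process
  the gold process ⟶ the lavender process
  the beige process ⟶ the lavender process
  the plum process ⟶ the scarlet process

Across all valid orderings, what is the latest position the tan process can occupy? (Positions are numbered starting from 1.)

Every process that must follow the tan process has to come after it. Tracing all chains starting from the tan process, those processes are: the lavender process, the beige process — 2 in total.
So at least 2 processes follow the tan process, putting the tan process no later than position 7. That position is achievable by scheduling everything else first.

7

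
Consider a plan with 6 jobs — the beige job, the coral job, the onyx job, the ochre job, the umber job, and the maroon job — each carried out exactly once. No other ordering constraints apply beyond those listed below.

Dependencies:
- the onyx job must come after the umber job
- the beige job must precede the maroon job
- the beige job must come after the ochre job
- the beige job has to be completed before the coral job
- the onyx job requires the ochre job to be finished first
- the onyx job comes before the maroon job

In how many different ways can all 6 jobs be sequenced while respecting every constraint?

The jobs with no prerequisites are the ochre job, the umber job; any of them can be placed first.
Enumerating by repeatedly choosing an available job (one whose prerequisites are all placed) gives 14 distinct complete orderings.

14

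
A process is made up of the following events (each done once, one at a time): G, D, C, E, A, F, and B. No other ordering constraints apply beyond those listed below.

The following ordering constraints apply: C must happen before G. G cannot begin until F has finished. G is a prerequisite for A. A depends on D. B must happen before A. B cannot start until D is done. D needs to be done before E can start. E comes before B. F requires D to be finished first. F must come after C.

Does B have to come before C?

No chain of constraints connects B to C in either direction.
So B can come before C or after — it is not forced.

No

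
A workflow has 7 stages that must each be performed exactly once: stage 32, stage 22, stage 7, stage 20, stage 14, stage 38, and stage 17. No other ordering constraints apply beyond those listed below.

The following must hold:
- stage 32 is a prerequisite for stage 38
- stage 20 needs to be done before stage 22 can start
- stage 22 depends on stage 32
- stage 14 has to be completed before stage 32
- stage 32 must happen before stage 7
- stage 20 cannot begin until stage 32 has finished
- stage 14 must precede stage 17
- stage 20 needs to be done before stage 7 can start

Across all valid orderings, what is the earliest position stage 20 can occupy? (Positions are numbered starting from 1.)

3

The stages that are forced before stage 20, directly or transitively, are stage 32, stage 14. That's 2 stages.
So at minimum 2 stages come before stage 20, putting stage 20 no earlier than position 3. That position is achievable by scheduling exactly those predecessors first.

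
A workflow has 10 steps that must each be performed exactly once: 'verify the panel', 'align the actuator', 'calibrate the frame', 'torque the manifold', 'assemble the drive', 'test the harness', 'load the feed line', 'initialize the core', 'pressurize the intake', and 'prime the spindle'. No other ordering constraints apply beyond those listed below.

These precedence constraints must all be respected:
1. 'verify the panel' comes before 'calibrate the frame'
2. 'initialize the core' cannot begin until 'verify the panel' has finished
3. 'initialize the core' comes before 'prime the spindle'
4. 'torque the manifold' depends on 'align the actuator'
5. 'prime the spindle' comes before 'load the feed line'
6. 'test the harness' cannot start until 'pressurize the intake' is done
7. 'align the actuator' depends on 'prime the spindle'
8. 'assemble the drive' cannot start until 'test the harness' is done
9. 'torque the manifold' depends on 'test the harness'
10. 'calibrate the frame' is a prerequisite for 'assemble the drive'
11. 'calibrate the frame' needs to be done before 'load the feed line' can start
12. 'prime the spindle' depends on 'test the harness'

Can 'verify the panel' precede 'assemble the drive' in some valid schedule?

Yes

'verify the panel' is actually forced before 'assemble the drive' by the constraints, so certainly some valid ordering has 'verify the panel' first.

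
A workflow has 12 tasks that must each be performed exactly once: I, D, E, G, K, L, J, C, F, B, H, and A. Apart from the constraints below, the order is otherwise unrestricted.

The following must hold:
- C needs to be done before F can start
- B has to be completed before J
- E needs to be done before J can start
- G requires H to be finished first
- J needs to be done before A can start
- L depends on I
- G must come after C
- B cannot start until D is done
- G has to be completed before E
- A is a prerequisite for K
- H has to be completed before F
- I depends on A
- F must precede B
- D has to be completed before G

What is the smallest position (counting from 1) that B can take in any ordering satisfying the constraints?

Working backwards through the constraints from B, its full set of required predecessors is D, C, F, H — 4 of them.
With 4 mandatory predecessors, the earliest B can sit is position 4+1 = 5, and placing just those 4 first achieves it.

5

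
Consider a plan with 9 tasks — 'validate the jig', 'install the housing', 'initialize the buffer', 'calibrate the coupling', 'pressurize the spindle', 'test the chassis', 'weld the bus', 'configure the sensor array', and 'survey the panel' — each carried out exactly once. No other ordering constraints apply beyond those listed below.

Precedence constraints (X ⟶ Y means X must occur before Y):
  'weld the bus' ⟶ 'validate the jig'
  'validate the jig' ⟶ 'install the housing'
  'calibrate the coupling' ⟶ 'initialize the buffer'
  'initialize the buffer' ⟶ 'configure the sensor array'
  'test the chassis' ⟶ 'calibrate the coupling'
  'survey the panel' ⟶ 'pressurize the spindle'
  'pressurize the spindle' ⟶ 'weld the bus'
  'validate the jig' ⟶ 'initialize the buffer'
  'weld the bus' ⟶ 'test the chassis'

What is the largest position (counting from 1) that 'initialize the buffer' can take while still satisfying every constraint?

The only task forced after 'initialize the buffer' (directly or by a chain) is 'configure the sensor array'.
So at least 1 task follows 'initialize the buffer', putting 'initialize the buffer' no later than position 8. That position is achievable by scheduling everything else first.

8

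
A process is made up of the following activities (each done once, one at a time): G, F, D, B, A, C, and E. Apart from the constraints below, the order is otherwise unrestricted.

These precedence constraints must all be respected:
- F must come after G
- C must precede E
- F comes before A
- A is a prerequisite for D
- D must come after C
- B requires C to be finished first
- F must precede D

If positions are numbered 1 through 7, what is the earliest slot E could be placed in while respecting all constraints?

2

The only activity forced before E (directly or transitively) is C.
So at minimum 1 activity comes before E, putting E no earlier than position 2. That position is achievable by scheduling exactly that predecessor first.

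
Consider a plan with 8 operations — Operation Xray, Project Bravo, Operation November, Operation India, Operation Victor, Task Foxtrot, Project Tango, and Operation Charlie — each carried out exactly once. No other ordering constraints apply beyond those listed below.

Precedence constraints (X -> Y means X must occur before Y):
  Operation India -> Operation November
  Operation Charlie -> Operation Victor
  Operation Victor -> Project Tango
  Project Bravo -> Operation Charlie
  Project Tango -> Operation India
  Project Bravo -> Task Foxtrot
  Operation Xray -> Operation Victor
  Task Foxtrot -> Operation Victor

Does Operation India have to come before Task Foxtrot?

No

The constraints actually force Task Foxtrot before Operation India (via Task Foxtrot → Operation Victor → Project Tango → Operation India), not the other way around.
So Operation India never precedes Task Foxtrot.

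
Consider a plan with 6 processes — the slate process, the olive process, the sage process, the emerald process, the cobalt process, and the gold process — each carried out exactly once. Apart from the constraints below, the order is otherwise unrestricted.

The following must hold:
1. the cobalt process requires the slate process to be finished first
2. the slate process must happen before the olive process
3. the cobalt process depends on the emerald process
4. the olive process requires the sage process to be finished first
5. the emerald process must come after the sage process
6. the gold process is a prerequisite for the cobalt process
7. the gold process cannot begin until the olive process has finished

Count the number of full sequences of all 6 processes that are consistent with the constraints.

7

2 processes have no prerequisites (the slate process, the sage process), so any of them could come first.
Enumerating by repeatedly choosing an available process (one whose prerequisites are all placed) gives 7 distinct complete orderings.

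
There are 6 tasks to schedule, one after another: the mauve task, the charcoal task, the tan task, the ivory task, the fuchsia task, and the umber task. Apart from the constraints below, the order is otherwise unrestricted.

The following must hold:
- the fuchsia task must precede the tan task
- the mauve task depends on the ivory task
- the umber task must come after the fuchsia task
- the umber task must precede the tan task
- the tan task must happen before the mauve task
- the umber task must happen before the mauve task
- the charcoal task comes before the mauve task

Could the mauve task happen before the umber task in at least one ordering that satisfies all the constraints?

The constraints give a chain the umber task → the mauve task, which forces the umber task before the mauve task.
So no valid ordering can have the mauve task before the umber task.

No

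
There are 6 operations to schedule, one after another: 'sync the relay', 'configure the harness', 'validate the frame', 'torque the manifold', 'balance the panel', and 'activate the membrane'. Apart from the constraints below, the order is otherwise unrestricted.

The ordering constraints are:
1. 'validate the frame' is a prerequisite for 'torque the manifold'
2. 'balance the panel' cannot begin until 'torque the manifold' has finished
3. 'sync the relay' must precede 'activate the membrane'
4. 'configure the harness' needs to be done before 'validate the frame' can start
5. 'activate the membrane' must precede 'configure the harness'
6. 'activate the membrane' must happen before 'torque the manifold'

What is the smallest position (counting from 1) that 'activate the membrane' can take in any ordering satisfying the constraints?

Working backwards through the constraints from 'activate the membrane', its only required predecessor is 'sync the relay'.
With 1 mandatory predecessor, the earliest 'activate the membrane' can sit is position 1+1 = 2, and placing just that one first achieves it.

2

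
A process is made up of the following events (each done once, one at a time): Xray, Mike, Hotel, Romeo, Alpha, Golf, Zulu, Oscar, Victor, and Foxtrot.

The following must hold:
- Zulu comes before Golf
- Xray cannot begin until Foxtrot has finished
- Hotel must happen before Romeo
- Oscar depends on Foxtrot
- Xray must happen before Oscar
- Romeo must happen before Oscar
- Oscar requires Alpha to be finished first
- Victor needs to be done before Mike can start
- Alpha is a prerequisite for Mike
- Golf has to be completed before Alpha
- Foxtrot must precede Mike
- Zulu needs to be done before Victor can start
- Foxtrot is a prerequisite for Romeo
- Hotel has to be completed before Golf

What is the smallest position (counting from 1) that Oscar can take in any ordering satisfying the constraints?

The events that are forced before Oscar, directly or transitively, are Xray, Hotel, Romeo, Alpha, Golf, Zulu, Foxtrot. That's 7 events.
With 7 mandatory predecessors, the earliest Oscar can sit is position 7+1 = 8, and placing just those 7 first achieves it.

8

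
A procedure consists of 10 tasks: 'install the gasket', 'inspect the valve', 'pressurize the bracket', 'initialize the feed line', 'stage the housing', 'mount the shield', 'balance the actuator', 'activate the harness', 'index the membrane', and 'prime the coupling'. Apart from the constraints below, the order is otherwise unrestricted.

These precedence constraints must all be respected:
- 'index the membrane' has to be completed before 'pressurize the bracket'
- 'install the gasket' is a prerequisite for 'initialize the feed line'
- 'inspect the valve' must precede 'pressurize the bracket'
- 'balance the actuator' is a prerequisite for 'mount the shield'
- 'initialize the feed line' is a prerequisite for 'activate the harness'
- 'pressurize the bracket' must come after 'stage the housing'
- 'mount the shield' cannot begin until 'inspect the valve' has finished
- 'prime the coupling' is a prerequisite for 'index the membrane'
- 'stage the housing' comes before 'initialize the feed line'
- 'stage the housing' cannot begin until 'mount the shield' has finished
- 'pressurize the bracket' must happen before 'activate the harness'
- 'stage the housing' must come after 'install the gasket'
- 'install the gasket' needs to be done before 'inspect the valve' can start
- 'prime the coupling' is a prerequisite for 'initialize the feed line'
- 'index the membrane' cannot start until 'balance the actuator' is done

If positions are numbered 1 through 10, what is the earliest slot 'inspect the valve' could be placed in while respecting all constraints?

The only task forced before 'inspect the valve' (directly or transitively) is 'install the gasket'.
With 1 mandatory predecessor, the earliest 'inspect the valve' can sit is position 1+1 = 2, and placing just that one first achieves it.

2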